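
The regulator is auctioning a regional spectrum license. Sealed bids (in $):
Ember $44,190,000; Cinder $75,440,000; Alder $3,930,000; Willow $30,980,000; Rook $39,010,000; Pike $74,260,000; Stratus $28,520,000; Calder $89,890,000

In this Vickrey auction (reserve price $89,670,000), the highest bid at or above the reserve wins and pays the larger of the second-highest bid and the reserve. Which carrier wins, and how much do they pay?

Rule: the highest bid at or above the reserve wins and pays the larger of the second-highest bid and the reserve.
Bids in order: 89,890,000 (Calder) > 75,440,000 (Cinder) > 74,260,000 (Pike) > 44,190,000 (Ember) > 39,010,000 (Rook) > 30,980,000 (Willow) > …
Calder has the top bid at or above the reserve ($89,890,000).
Second-highest bid $75,440,000 is below the reserve $89,670,000, so the reserve binds → payment $89,670,000.

Calder pays $89,670,000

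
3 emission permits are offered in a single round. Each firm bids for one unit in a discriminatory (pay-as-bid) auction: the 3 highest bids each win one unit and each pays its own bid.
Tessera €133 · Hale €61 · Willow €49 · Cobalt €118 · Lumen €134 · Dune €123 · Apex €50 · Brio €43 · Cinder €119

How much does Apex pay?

Bids ranked high→low: 134 (Lumen), 133 (Tessera), 123 (Dune), 119 (Cinder), 118 (Cobalt), …
Top 3: Lumen, Tessera, Dune.
Apex does not win → €0.

Apex pays €0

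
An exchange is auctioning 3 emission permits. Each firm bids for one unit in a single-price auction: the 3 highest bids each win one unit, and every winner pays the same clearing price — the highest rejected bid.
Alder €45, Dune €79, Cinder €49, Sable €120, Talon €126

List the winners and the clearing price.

Bids ranked high→low: 126 (Talon), 120 (Sable), 79 (Dune), 49 (Cinder), 45 (Alder)
Top 3: Talon, Sable, Dune.
First losing bid is Cinder's €49, which sets the uniform price.

Talon, Sable, Dune; each pays €49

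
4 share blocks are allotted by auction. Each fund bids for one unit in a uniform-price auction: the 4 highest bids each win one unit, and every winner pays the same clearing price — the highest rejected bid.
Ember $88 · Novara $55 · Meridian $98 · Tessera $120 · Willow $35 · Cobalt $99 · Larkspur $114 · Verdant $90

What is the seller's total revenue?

Total revenue: $360

Sorting: 120 (Tessera), 114 (Larkspur), 99 (Cobalt), 98 (Meridian), 90 (Verdant), 88 (Ember), …
The 4 highest are Tessera, Larkspur, Cobalt, Meridian.
First losing bid is Verdant's $90, which sets the uniform price.
Total revenue = 4 × $90 = $360.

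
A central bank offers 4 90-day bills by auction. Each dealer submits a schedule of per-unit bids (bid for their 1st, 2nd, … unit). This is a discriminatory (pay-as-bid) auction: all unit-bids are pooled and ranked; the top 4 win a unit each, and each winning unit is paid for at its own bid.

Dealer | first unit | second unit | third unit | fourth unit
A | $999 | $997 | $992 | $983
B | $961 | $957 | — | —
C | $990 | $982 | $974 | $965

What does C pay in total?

Pooled unit-bids ranked (top 4): 999 (A-1), 997 (A-2), 992 (A-3), 990 (C-1)
Next rejected bid: $983 (not a price — pay-as-bid).
C's winning unit-bids: 990 = $990.

C pays $990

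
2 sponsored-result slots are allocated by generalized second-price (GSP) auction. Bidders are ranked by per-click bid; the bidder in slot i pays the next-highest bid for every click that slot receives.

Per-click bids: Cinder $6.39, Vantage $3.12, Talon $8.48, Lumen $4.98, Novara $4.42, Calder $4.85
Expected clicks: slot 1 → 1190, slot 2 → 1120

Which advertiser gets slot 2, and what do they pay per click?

Sorting advertisers: $8.48 (Talon) > $6.39 (Cinder) > $4.98 (Lumen) > …
Slot 2 goes to the second-ranked bidder, Cinder, who pays the next bid down: $4.98/click.

Cinder; $4.98 per click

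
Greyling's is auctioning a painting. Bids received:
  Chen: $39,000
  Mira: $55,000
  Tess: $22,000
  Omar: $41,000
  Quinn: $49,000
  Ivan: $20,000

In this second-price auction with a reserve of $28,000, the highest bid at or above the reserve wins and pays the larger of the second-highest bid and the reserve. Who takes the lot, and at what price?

Sorting bids: 55,000 (Mira) > 49,000 (Quinn) > 41,000 (Omar) > 39,000 (Chen) > 22,000 (Tess) > 20,000 (Ivan)
Mira has the top bid at or above the reserve ($55,000).
Second-highest bid $49,000 exceeds the reserve $28,000 → payment $49,000.

Mira pays $49,000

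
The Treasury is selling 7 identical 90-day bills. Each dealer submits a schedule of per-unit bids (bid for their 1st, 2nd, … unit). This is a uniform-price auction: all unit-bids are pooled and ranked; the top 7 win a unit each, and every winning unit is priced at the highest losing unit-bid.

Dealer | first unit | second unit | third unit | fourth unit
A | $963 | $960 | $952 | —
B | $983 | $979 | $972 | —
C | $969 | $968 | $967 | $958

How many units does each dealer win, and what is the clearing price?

A 1, B 3, C 3; clearing price $960

Pooled unit-bids ranked (top 7): 983 (B-1), 979 (B-2), 972 (B-3), 969 (C-1), 968 (C-2), 967 (C-3), 963 (A-1)
Highest rejected unit-bid = $960.
Allocation: A 1, B 3, C 3.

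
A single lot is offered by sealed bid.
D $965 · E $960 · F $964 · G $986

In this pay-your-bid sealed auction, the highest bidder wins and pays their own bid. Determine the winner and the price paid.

G pays $986

Pay-your-bid sealed auction: the highest bidder wins and pays their own bid.
Sorting bids: 986 (G) > 965 (D) > 964 (F) > 960 (E)
G is highest → pays own bid, $986.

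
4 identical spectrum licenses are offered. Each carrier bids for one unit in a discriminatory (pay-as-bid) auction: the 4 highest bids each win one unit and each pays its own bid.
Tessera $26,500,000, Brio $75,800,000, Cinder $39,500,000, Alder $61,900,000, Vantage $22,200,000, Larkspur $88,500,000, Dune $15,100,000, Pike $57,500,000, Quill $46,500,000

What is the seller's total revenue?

Total revenue: $283,700,000

Bids ranked high→low: 88,500,000 (Larkspur), 75,800,000 (Brio), 61,900,000 (Alder), 57,500,000 (Pike), 46,500,000 (Quill), 39,500,000 (Cinder), …
Winners (4 units): Larkspur, Brio, Alder, Pike.
Total revenue = 88,500,000 + 75,800,000 + 61,900,000 + 57,500,000 = $283,700,000.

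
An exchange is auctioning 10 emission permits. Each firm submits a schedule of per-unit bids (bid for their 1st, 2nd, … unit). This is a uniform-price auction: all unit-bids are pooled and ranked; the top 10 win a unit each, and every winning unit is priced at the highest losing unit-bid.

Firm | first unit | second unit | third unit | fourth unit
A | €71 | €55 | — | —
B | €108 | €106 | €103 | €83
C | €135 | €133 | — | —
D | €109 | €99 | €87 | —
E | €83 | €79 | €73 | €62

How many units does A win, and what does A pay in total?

Pooled unit-bids ranked (top 10): 135 (C-1), 133 (C-2), 109 (D-1), 108 (B-1), 106 (B-2), 103 (B-3), 99 (D-2), 87 (D-3), 83 (B-4), 83 (E-1)
First bid not allocated: €79.
A wins 0 unit(s) at €79 each.

A: 0 units, pays €0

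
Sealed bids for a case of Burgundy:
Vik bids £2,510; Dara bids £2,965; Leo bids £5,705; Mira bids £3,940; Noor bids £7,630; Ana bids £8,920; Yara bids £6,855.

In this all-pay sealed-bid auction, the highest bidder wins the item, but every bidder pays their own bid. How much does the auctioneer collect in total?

Rule: the highest bidder wins the item, but every bidder pays their own bid.
Bids ranked: 8,920 (Ana) > 7,630 (Noor) > 6,855 (Yara) > 5,705 (Leo) > 3,940 (Mira) > 2,965 (Dara) > …
Ana wins with the top bid; all bids are sunk regardless.
Every bidder forfeits their bid regardless of winning.
Revenue = 2,510 + 2,965 + 5,705 + 3,940 + 7,630 + 8,920 + 6,855 = £38,525.

Total revenue: £38,525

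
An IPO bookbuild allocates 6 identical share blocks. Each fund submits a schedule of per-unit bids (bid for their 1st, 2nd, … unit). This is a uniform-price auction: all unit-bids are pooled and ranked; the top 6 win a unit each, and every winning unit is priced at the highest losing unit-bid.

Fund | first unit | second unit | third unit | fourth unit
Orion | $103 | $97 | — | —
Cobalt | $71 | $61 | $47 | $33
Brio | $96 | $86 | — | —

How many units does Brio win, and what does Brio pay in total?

Merging the schedules and taking the best 6: 103 (Orion-1), 97 (Orion-2), 96 (Brio-1), 86 (Brio-2), 71 (Cobalt-1), 61 (Cobalt-2)
Highest rejected unit-bid = $47.
Brio wins 2 unit(s) at $47 each.

Brio: 2 units, pays $94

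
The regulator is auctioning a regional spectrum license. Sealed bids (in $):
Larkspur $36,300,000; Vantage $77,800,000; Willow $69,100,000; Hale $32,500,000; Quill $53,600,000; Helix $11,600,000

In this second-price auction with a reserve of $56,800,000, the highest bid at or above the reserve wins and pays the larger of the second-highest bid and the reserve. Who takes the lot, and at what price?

Vantage pays $69,100,000

Bids ranked: 77,800,000 (Vantage) > 69,100,000 (Willow) > 53,600,000 (Quill) > 36,300,000 (Larkspur) > 32,500,000 (Hale) > 11,600,000 (Helix)
Highest eligible bid: Vantage at $77,800,000.
Second-highest bid $69,100,000 exceeds the reserve $56,800,000 → payment $69,100,000.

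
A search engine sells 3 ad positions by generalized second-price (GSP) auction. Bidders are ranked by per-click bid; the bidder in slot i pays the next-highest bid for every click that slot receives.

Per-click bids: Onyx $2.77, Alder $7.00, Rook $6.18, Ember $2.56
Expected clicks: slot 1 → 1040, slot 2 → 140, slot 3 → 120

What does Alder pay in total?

Ranked by bid: $7.00 (Alder) > $6.18 (Rook) > $2.77 (Onyx) > $2.56 (Ember)
Alder holds slot 1 → pays next bid $6.18 × 1040 clicks = $6427.20.

Alder pays $6427.20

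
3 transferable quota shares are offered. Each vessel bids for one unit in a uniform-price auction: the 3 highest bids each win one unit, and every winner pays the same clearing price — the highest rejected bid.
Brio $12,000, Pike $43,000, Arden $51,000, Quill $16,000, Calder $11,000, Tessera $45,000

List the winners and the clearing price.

Ordering the bids: 51,000 (Arden), 45,000 (Tessera), 43,000 (Pike), 16,000 (Quill), 12,000 (Brio), …
The 3 highest are Arden, Tessera, Pike.
Highest unsuccessful bid: $16,000 → clearing price.

Arden, Tessera, Pike; each pays $16,000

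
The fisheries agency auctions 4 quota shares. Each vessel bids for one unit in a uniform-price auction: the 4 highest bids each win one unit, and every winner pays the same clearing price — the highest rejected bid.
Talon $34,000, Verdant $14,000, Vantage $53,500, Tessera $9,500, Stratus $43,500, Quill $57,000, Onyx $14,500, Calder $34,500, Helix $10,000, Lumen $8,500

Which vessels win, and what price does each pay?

Quill, Vantage, Stratus, Calder; each pays $34,000

Ordering the bids: 57,000 (Quill), 53,500 (Vantage), 43,500 (Stratus), 34,500 (Calder), 34,000 (Talon), 14,500 (Onyx), …
Winners (4 units): Quill, Vantage, Stratus, Calder.
First losing bid is Talon's $34,000, which sets the uniform price.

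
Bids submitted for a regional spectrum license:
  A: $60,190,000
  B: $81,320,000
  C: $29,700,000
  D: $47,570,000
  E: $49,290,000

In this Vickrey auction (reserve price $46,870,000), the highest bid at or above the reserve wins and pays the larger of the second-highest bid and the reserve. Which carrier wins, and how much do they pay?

Sorting bids: 81,320,000 (B) > 60,190,000 (A) > 49,290,000 (E) > 47,570,000 (D) > 29,700,000 (C)
B has the top bid at or above the reserve ($81,320,000).
max(second-highest $60,190,000, reserve $46,870,000) = $60,190,000; the reserve does not bind.

B pays $60,190,000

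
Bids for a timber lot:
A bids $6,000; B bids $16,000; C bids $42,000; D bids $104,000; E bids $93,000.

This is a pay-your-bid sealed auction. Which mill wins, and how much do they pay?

Bids ranked: 104,000 (D) > 93,000 (E) > 42,000 (C) > 16,000 (B) > 6,000 (A)
First-price: D pays what they bid, $104,000.

D pays $104,000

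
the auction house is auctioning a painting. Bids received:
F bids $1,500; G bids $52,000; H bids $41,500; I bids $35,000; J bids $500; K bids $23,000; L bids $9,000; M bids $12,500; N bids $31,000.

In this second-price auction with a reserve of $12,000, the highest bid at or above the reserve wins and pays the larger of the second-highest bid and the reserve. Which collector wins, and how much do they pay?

G pays $41,500

Bids in order: 52,000 (G) > 41,500 (H) > 35,000 (I) > 31,000 (N) > 23,000 (K) > 12,500 (M) > …
Highest eligible bid: G at $52,000.
Second-highest bid $41,500 exceeds the reserve $12,000 → payment $41,500.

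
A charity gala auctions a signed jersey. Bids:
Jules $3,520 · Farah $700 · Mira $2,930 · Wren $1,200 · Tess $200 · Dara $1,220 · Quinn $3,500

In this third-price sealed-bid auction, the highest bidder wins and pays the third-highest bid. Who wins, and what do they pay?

Bids in order: 3,520 (Jules) > 3,500 (Quinn) > 2,930 (Mira) > 1,220 (Dara) > 1,200 (Wren) > 700 (Farah) > …
Jules wins; payment is bid #3 in the ranking = $2,930.

Jules pays $2,930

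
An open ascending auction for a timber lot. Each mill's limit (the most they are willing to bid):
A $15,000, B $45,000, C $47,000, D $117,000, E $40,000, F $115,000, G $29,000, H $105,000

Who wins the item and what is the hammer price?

Sorting limits: 117,000 (D) > 115,000 (F) > 105,000 (H) > 47,000 (C) > 45,000 (B) > 40,000 (E) > …
Bidding ends when F exits at $115,000; D takes it.

D wins at $115,000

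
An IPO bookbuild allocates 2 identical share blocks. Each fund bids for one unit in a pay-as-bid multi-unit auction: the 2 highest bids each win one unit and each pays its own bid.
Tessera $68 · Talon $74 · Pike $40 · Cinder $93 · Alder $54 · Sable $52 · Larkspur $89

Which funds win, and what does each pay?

Ordering the bids: 93 (Cinder), 89 (Larkspur), 74 (Talon), 68 (Tessera), …
The 2 highest are Cinder, Larkspur.
Each winner pays its own bid: Cinder $93, Larkspur $89.

Cinder $93, Larkspur $89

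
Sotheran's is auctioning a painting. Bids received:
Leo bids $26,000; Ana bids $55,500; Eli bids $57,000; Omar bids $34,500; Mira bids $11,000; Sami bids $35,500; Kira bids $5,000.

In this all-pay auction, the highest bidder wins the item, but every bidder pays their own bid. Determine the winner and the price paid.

All-pay auction: the highest bidder wins the item, but every bidder pays their own bid.
Bids in order: 57,000 (Eli) > 55,500 (Ana) > 35,500 (Sami) > 34,500 (Omar) > 26,000 (Leo) > 11,000 (Mira) > …
Eli wins with the top bid; all bids are sunk regardless.

Eli pays $57,000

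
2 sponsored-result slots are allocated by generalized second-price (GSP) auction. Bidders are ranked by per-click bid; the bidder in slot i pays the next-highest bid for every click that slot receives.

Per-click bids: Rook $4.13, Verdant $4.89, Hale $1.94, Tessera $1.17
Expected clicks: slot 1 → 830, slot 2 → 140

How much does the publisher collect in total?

Total revenue: $3699.50

Per-click bids in order: $4.89 (Verdant) > $4.13 (Rook) > $1.94 (Hale) > …
Slot 1: Verdant pays $4.13 × 830 = $3427.90
Slot 2: Rook pays $1.94 × 140 = $271.60
Total = $3699.50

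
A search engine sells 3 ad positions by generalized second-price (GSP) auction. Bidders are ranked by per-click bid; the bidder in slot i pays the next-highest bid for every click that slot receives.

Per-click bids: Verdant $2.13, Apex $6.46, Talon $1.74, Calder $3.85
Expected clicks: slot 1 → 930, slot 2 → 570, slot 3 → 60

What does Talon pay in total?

Ranked by bid: $6.46 (Apex) > $3.85 (Calder) > $2.13 (Verdant) > $1.74 (Talon)
Talon ranks below slot 3 → no slot, pays nothing.

Talon pays $0.00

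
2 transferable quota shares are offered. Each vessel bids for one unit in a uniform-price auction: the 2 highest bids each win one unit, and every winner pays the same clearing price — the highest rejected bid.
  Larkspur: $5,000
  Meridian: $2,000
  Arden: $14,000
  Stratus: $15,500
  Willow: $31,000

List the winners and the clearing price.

Ordering the bids: 31,000 (Willow), 15,500 (Stratus), 14,000 (Arden), 5,000 (Larkspur), …
The 2 highest are Willow, Stratus.
First losing bid is Arden's $14,000, which sets the uniform price.

Willow, Stratus; each pays $14,000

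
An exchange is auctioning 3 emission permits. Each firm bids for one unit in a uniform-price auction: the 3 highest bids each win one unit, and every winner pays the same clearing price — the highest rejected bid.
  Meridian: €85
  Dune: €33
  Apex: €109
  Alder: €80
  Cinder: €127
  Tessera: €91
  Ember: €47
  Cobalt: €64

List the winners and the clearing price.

Cinder, Apex, Tessera; each pays €85

Ordering the bids: 127 (Cinder), 109 (Apex), 91 (Tessera), 85 (Meridian), 80 (Alder), …
Top 3: Cinder, Apex, Tessera.
First losing bid is Meridian's €85, which sets the uniform price.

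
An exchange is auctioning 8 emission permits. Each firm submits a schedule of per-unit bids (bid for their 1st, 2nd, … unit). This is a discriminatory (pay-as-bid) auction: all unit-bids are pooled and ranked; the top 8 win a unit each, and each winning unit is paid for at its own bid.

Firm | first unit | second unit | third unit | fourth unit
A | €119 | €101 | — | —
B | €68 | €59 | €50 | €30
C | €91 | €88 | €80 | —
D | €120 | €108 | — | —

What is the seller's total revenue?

Pooled unit-bids ranked (top 8): 120 (D-1), 119 (A-1), 108 (D-2), 101 (A-2), 91 (C-1), 88 (C-2), 80 (C-3), 68 (B-1)
Next rejected bid: €59 (not a price — pay-as-bid).
Each winning unit pays its own bid.
Revenue = 120 + 119 + 108 + 101 + 91 + 88 + 80 + 68 = €775.

Total revenue: €775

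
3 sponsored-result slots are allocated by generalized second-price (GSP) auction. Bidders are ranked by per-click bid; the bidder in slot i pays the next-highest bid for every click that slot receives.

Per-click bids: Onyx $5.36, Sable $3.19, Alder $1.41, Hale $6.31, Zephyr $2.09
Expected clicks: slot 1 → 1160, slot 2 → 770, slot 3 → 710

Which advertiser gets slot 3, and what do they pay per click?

Ranked by bid: $6.31 (Hale) > $5.36 (Onyx) > $3.19 (Sable) > $2.09 (Zephyr) > …
Slot 3 goes to the third-ranked bidder, Sable, who pays the next bid down: $2.09/click.

Sable; $2.09 per click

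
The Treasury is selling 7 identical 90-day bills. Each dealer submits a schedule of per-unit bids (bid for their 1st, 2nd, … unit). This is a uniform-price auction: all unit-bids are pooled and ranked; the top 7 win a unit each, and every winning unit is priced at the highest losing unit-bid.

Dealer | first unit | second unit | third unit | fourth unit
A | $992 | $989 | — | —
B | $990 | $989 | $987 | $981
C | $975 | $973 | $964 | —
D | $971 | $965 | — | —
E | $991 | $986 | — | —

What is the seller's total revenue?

Pooled unit-bids ranked (top 7): 992 (A-1), 991 (E-1), 990 (B-1), 989 (A-2), 989 (B-2), 987 (B-3), 986 (E-2)
First bid not allocated: $981.
Allocation: A 2, B 3, E 2. Every unit priced at $981.
Revenue = 7 × 981 = $6,867.

Total revenue: $6,867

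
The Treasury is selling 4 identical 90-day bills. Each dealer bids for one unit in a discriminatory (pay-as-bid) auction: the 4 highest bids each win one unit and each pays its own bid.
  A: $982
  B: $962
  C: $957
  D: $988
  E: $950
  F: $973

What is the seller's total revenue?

Ordering the bids: 988 (D), 982 (A), 973 (F), 962 (B), 957 (C), 950 (E)
Winners (4 units): D, A, F, B.
Total revenue = 988 + 982 + 973 + 962 = $3,905.

Total revenue: $3,905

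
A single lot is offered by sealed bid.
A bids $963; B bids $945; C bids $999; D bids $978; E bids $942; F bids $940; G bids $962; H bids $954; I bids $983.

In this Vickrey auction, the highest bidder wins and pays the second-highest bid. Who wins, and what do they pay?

Sorting bids: 999 (C) > 983 (I) > 978 (D) > 963 (A) > 962 (G) > 954 (H) > …
C wins with the highest bid; price is set by the runner-up at $983.

C pays $983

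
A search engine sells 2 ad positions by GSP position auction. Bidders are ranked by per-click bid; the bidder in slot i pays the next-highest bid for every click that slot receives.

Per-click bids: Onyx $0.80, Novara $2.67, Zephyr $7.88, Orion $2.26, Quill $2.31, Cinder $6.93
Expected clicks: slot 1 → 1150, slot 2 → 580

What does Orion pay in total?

Per-click bids in order: $7.88 (Zephyr) > $6.93 (Cinder) > $2.67 (Novara) > …
Orion ranks below slot 2 → no slot, pays nothing.

Orion pays $0.00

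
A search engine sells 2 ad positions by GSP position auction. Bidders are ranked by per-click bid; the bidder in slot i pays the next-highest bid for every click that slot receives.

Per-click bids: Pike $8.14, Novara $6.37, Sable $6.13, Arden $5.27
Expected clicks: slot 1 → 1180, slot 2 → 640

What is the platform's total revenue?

Total revenue: $11439.80

Sorting advertisers: $8.14 (Pike) > $6.37 (Novara) > $6.13 (Sable) > …
Slot 1: Pike pays $6.37 × 1180 = $7516.60
Slot 2: Novara pays $6.13 × 640 = $3923.20
Total = $11439.80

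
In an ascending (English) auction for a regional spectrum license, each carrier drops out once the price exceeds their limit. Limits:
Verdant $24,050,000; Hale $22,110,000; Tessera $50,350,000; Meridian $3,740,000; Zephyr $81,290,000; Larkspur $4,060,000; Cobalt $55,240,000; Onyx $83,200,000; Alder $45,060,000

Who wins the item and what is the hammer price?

Limits in order: 83,200,000 (Onyx) > 81,290,000 (Zephyr) > 55,240,000 (Cobalt) > 50,350,000 (Tessera) > 45,060,000 (Alder) > 24,050,000 (Verdant) > …
Bidding ends when Zephyr exits at $81,290,000; Onyx takes it.

Onyx wins at $81,290,000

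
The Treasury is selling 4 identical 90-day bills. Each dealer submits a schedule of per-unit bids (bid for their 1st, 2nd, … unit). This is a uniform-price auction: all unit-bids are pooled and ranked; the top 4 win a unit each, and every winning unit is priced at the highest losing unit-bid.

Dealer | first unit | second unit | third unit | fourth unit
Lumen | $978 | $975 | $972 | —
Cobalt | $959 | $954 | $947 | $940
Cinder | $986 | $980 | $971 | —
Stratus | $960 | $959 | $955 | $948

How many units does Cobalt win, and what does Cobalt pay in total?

All unit-bids, highest first — top 4: 986 (Cinder-1), 980 (Cinder-2), 978 (Lumen-1), 975 (Lumen-2)
The (k+1)-th unit-bid is $972.
Cobalt wins 0 unit(s) at $972 each.

Cobalt: 0 units, pays $0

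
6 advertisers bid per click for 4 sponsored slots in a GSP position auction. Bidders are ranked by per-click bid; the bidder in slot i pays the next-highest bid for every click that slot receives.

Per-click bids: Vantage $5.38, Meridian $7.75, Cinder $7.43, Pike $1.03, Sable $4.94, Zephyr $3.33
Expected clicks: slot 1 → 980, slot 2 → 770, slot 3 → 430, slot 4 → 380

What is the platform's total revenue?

Per-click bids in order: $7.75 (Meridian) > $7.43 (Cinder) > $5.38 (Vantage) > $4.94 (Sable) > $3.33 (Zephyr) > …
Slot 1: Meridian pays $7.43 × 980 = $7281.40
Slot 2: Cinder pays $5.38 × 770 = $4142.60
Slot 3: Vantage pays $4.94 × 430 = $2124.20
Slot 4: Sable pays $3.33 × 380 = $1265.40
Total = $14813.60

Total revenue: $14813.60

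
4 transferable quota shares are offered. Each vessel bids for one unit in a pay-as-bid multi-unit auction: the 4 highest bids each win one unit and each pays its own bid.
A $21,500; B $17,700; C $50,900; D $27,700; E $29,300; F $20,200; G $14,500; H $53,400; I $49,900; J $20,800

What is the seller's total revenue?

Total revenue: $183,500

Sorting: 53,400 (H), 50,900 (C), 49,900 (I), 29,300 (E), 27,700 (D), 21,500 (A), …
Top 4: H, C, I, E.
Total revenue = 53,400 + 50,900 + 49,900 + 29,300 = $183,500.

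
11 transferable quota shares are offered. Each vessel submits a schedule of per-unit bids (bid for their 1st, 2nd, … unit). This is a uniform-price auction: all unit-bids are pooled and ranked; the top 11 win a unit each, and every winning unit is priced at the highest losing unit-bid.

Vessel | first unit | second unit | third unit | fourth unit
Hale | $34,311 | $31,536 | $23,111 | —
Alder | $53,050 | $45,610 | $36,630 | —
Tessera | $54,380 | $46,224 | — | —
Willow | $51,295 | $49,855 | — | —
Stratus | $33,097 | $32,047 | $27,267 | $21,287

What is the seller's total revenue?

Total revenue: $299,937

Merging the schedules and taking the best 11: 54,380 (Tessera-1), 53,050 (Alder-1), 51,295 (Willow-1), 49,855 (Willow-2), 46,224 (Tessera-2), 45,610 (Alder-2), 36,630 (Alder-3), 34,311 (Hale-1), 33,097 (Stratus-1), 32,047 (Stratus-2), 31,536 (Hale-2)
First bid not allocated: $27,267.
Allocation: Alder 3, Hale 2, Stratus 2, Tessera 2, Willow 2. Every unit priced at $27,267.
Revenue = 11 × 27,267 = $299,937.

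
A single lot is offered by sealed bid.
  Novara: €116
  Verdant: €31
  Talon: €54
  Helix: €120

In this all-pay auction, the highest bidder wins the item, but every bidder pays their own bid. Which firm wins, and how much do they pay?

Rule: the highest bidder wins the item, but every bidder pays their own bid.
Bids in order: 120 (Helix) > 116 (Novara) > 54 (Talon) > 31 (Verdant)
Helix wins with the top bid; all bids are sunk regardless.

Helix pays €120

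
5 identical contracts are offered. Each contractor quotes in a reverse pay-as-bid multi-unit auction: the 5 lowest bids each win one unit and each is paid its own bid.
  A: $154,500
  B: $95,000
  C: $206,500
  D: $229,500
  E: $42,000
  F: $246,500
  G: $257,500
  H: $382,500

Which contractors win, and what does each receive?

E $42,000, B $95,000, A $154,500, C $206,500, D $229,500

Sorting: 42,000 (E), 95,000 (B), 154,500 (A), 206,500 (C), 229,500 (D), 246,500 (F), 257,500 (G), …
Lowest 5: E, B, A, C, D.
Each winner is paid its own bid: E $42,000, B $95,000, A $154,500, C $206,500, D $229,500.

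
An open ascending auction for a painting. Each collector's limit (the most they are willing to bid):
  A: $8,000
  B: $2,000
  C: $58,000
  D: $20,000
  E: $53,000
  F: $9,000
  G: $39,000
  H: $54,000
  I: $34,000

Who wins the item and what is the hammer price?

C wins at $54,000

Limits ranked: 58,000 (C) > 54,000 (H) > 53,000 (E) > 39,000 (G) > 34,000 (I) > 20,000 (D) > …
Bidding ends when H exits at $54,000; C takes it.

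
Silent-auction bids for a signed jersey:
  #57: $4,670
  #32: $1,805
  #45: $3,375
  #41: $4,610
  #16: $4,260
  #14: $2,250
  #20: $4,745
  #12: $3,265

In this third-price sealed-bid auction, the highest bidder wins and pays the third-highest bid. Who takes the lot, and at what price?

Sorting bids: 4,745 (#20) > 4,670 (#57) > 4,610 (#41) > 4,260 (#16) > 3,375 (#45) > 3,265 (#12) > …
#20 is highest; pays the third-highest bid, $4,610.

#20 pays $4,610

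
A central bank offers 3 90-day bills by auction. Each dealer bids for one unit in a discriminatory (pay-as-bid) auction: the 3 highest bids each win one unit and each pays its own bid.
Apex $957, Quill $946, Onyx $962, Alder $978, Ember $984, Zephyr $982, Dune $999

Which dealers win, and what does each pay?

Ordering the bids: 999 (Dune), 984 (Ember), 982 (Zephyr), 978 (Alder), 962 (Onyx), …
The 3 highest are Dune, Ember, Zephyr.
Each winner pays its own bid: Dune $999, Ember $984, Zephyr $982.

Dune $999, Ember $984, Zephyr $982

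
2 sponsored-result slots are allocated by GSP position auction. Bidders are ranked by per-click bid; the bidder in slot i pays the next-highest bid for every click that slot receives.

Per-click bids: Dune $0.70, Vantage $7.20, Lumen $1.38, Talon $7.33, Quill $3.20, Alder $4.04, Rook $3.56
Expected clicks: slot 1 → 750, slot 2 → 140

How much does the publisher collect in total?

Total revenue: $5965.60

Ranked by bid: $7.33 (Talon) > $7.20 (Vantage) > $4.04 (Alder) > …
Slot 1: Talon pays $7.20 × 750 = $5400.00
Slot 2: Vantage pays $4.04 × 140 = $565.60
Total = $5965.60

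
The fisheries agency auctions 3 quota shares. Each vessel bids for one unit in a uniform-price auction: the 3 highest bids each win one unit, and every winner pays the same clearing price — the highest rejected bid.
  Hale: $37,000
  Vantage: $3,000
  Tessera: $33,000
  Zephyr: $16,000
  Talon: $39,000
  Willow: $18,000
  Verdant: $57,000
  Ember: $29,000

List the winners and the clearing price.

Ordering the bids: 57,000 (Verdant), 39,000 (Talon), 37,000 (Hale), 33,000 (Tessera), 29,000 (Ember), …
Winners (3 units): Verdant, Talon, Hale.
First losing bid is Tessera's $33,000, which sets the uniform price.

Verdant, Talon, Hale; each pays $33,000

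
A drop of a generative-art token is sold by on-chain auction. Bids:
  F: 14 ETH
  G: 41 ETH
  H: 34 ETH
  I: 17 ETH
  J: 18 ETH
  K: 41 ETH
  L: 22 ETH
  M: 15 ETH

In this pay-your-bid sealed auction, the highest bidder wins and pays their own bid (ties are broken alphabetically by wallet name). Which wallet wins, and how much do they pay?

Pay-your-bid sealed auction: the highest bidder wins and pays their own bid.
Bids in order: 41 (G) > 41 (K) > 34 (H) > 22 (L) > 18 (J) > 17 (I) > …
G and K tie at 41 ETH; tie-break gives it to G.
G is highest → pays own bid, 41 ETH.

G pays 41 ETH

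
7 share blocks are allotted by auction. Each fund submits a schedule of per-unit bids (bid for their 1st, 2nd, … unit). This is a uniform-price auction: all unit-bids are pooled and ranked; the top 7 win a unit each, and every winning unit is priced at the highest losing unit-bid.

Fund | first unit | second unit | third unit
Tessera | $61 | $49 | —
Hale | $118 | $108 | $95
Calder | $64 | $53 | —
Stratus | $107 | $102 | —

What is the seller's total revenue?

Merging the schedules and taking the best 7: 118 (Hale-1), 108 (Hale-2), 107 (Stratus-1), 102 (Stratus-2), 95 (Hale-3), 64 (Calder-1), 61 (Tessera-1)
First bid not allocated: $53.
Allocation: Calder 1, Hale 3, Stratus 2, Tessera 1. Every unit priced at $53.
Revenue = 7 × 53 = $371.

Total revenue: $371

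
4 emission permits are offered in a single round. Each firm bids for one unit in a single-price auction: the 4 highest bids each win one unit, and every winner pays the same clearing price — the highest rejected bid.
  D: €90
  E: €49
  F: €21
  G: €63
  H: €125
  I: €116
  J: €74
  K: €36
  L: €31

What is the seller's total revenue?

Total revenue: €252

Sorting: 125 (H), 116 (I), 90 (D), 74 (J), 63 (G), 49 (E), …
Top 4: H, I, D, J.
First losing bid is G's €63, which sets the uniform price.
Total revenue = 4 × €63 = €252.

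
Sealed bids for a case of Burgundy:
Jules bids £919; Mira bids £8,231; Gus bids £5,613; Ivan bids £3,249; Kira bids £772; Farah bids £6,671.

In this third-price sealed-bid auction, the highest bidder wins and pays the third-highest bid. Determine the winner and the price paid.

Mira pays £5,613

Bids in order: 8,231 (Mira) > 6,671 (Farah) > 5,613 (Gus) > 3,249 (Ivan) > 919 (Jules) > 772 (Kira)
Mira wins; payment is bid #3 in the ranking = £5,613.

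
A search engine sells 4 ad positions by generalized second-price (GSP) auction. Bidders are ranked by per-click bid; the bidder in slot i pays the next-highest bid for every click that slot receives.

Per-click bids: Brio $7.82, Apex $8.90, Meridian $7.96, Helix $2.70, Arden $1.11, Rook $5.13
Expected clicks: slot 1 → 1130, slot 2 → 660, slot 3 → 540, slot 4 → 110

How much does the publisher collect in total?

Per-click bids in order: $8.90 (Apex) > $7.96 (Meridian) > $7.82 (Brio) > $5.13 (Rook) > $2.70 (Helix) > …
Slot 1: Apex pays $7.96 × 1130 = $8994.80
Slot 2: Meridian pays $7.82 × 660 = $5161.20
Slot 3: Brio pays $5.13 × 540 = $2770.20
Slot 4: Rook pays $2.70 × 110 = $297.00
Total = $17223.20

Total revenue: $17223.20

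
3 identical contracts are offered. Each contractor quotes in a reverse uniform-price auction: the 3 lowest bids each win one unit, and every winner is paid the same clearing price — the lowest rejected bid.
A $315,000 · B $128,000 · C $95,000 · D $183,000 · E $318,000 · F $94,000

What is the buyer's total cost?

Total cost: $549,000

Bids ranked low→high: 94,000 (F), 95,000 (C), 128,000 (B), 183,000 (D), 315,000 (A), …
Winners (3 units): F, C, B.
Clearing price = lowest rejected bid = $183,000.
Total cost = 3 × $183,000 = $549,000.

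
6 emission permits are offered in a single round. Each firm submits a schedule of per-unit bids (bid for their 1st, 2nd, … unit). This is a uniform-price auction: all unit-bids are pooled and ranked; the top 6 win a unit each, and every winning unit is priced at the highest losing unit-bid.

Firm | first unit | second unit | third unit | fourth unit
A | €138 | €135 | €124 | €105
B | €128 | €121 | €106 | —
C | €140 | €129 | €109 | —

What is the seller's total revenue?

Total revenue: €726

Pooled unit-bids ranked (top 6): 140 (C-1), 138 (A-1), 135 (A-2), 129 (C-2), 128 (B-1), 124 (A-3)
Highest rejected unit-bid = €121.
Allocation: A 3, B 1, C 2. Every unit priced at €121.
Revenue = 6 × 121 = €726.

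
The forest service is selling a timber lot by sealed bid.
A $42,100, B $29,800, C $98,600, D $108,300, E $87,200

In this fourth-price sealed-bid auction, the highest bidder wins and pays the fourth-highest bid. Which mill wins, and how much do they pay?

Bids in order: 108,300 (D) > 98,600 (C) > 87,200 (E) > 42,100 (A) > 29,800 (B)
D is highest; pays the fourth-highest bid, $42,100.

D pays $42,100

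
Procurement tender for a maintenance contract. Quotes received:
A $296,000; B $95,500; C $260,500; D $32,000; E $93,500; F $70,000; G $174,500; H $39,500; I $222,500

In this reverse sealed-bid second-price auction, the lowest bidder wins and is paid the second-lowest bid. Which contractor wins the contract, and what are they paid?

D is paid $39,500

Bids ranked: 32,000 (D) < 39,500 (H) < 70,000 (F) < 93,500 (E) < 95,500 (B) < 174,500 (G) < …
D wins with the lowest bid; price is set by the runner-up at $39,500.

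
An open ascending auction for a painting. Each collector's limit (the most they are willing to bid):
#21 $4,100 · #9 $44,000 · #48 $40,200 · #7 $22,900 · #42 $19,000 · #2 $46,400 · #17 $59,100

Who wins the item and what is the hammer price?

Limits ranked: 59,100 (#17) > 46,400 (#2) > 44,000 (#9) > 40,200 (#48) > 22,900 (#7) > 19,000 (#42) > …
Once the price passes $46,400, only #17 is left; the hammer falls at #2's limit of $46,400.

#17 wins at $46,400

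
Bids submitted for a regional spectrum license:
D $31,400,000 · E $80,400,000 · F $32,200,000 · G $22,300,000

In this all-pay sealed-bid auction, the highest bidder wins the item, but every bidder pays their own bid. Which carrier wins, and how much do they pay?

E pays $80,400,000

Bids ranked: 80,400,000 (E) > 32,200,000 (F) > 31,400,000 (D) > 22,300,000 (G)
E wins with the top bid; all bids are sunk regardless.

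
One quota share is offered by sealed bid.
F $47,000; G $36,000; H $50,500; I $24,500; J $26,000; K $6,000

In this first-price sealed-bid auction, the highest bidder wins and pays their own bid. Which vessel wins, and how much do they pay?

H pays $50,500

Sorting bids: 50,500 (H) > 47,000 (F) > 36,000 (G) > 26,000 (J) > 24,500 (I) > 6,000 (K)
H has the highest bid and pays exactly that: $50,500.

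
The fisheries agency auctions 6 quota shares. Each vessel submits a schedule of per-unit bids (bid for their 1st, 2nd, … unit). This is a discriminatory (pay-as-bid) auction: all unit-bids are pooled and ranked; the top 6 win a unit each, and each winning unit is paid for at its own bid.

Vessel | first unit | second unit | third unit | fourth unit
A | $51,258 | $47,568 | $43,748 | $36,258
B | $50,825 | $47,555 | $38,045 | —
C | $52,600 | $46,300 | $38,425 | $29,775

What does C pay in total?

C pays $98,900

Pooled unit-bids ranked (top 6): 52,600 (C-1), 51,258 (A-1), 50,825 (B-1), 47,568 (A-2), 47,555 (B-2), 46,300 (C-2)
Next rejected bid: $43,748 (not a price — pay-as-bid).
C's winning unit-bids: 52,600 + 46,300 = $98,900.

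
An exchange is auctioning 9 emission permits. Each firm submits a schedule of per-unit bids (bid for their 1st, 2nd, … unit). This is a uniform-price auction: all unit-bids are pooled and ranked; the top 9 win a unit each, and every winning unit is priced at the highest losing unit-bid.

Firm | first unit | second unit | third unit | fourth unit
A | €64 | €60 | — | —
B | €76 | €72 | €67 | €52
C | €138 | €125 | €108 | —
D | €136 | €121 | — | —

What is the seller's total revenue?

Total revenue: €540

Pooled unit-bids ranked (top 9): 138 (C-1), 136 (D-1), 125 (C-2), 121 (D-2), 108 (C-3), 76 (B-1), 72 (B-2), 67 (B-3), 64 (A-1)
The (k+1)-th unit-bid is €60.
Allocation: A 1, B 3, C 3, D 2. Every unit priced at €60.
Revenue = 9 × 60 = €540.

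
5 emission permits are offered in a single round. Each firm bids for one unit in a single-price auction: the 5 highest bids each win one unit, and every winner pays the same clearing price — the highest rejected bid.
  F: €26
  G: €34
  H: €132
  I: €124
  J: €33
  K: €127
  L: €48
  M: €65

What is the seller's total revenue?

Total revenue: €170

Sorting: 132 (H), 127 (K), 124 (I), 65 (M), 48 (L), 34 (G), 33 (J), …
The 5 highest are H, K, I, M, L.
Highest unsuccessful bid: €34 → clearing price.
Total revenue = 5 × €34 = €170.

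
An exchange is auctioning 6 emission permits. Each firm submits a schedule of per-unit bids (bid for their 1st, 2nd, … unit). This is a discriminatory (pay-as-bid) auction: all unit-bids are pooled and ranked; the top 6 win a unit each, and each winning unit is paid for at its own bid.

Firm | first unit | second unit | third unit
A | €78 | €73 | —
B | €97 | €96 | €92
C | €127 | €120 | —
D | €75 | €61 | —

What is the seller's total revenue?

Merging the schedules and taking the best 6: 127 (C-1), 120 (C-2), 97 (B-1), 96 (B-2), 92 (B-3), 78 (A-1)
Next rejected bid: €75 (not a price — pay-as-bid).
Each winning unit pays its own bid.
Revenue = 127 + 120 + 97 + 96 + 92 + 78 = €610.

Total revenue: €610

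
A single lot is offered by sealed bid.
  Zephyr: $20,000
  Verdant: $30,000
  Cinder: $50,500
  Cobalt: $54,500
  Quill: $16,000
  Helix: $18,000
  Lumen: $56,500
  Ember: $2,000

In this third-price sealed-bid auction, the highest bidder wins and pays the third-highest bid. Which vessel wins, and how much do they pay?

Lumen pays $50,500

Rule: the highest bidder wins and pays the third-highest bid.
Bids ranked: 56,500 (Lumen) > 54,500 (Cobalt) > 50,500 (Cinder) > 30,000 (Verdant) > 20,000 (Zephyr) > 18,000 (Helix) > …
Lumen is highest; pays the third-highest bid, $50,500.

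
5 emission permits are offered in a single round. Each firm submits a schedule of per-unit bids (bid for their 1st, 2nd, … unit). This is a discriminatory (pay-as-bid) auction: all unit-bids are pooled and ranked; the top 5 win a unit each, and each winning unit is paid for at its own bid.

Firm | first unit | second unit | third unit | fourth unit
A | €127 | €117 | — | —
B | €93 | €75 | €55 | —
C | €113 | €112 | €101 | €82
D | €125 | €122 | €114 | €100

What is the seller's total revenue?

All unit-bids, highest first — top 5: 127 (A-1), 125 (D-1), 122 (D-2), 117 (A-2), 114 (D-3)
Next rejected bid: €113 (not a price — pay-as-bid).
Each winning unit pays its own bid.
Revenue = 127 + 125 + 122 + 117 + 114 = €605.

Total revenue: €605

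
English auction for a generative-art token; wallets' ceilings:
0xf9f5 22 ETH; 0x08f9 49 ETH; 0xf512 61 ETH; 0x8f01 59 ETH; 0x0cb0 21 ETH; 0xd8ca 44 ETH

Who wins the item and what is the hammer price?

Limits in order: 61 (0xf512) > 59 (0x8f01) > 49 (0x08f9) > 44 (0xd8ca) > 22 (0xf9f5) > 21 (0x0cb0)
0x8f01 is the last rival to drop out, at 59 ETH; 0xf512 remains and wins at that price.

0xf512 wins at 59 ETH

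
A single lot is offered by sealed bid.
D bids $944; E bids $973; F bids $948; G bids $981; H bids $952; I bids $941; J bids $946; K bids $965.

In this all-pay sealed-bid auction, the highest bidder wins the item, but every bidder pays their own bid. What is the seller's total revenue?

All-pay sealed-bid auction: the highest bidder wins the item, but every bidder pays their own bid.
Bids in order: 981 (G) > 973 (E) > 965 (K) > 952 (H) > 948 (F) > 946 (J) > …
G wins with the top bid; all bids are sunk regardless.
Every bidder forfeits their bid regardless of winning.
Revenue = 944 + 973 + 948 + 981 + 952 + 941 + 946 + 965 = $7,650.

Total revenue: $7,650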